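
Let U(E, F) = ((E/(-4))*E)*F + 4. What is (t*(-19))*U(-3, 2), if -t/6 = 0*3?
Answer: 0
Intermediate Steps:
t = 0 (t = -0*3 = -6*0 = 0)
U(E, F) = 4 - F*E**2/4 (U(E, F) = ((E*(-1/4))*E)*F + 4 = ((-E/4)*E)*F + 4 = (-E**2/4)*F + 4 = -F*E**2/4 + 4 = 4 - F*E**2/4)
(t*(-19))*U(-3, 2) = (0*(-19))*(4 - 1/4*2*(-3)**2) = 0*(4 - 1/4*2*9) = 0*(4 - 9/2) = 0*(-1/2) = 0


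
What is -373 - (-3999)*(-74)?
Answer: -296299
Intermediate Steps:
-373 - (-3999)*(-74) = -373 - 1333*222 = -373 - 295926 = -296299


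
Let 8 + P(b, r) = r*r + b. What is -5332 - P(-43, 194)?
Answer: -42917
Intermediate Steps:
P(b, r) = -8 + b + r² (P(b, r) = -8 + (r*r + b) = -8 + (r² + b) = -8 + (b + r²) = -8 + b + r²)
-5332 - P(-43, 194) = -5332 - (-8 - 43 + 194²) = -5332 - (-8 - 43 + 37636) = -5332 - 1*37585 = -5332 - 37585 = -42917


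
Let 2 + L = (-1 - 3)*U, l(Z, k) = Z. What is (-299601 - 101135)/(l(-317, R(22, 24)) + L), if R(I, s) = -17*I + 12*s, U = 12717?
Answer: 400736/51187 ≈ 7.8289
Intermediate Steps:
L = -50870 (L = -2 + (-1 - 3)*12717 = -2 - 4*12717 = -2 - 50868 = -50870)
(-299601 - 101135)/(l(-317, R(22, 24)) + L) = (-299601 - 101135)/(-317 - 50870) = -400736/(-51187) = -400736*(-1/51187) = 400736/51187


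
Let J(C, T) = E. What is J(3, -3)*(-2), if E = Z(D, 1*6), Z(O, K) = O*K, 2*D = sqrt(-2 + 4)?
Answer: -6*sqrt(2) ≈ -8.4853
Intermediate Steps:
D = sqrt(2)/2 (D = sqrt(-2 + 4)/2 = sqrt(2)/2 ≈ 0.70711)
Z(O, K) = K*O
E = 3*sqrt(2) (E = (1*6)*(sqrt(2)/2) = 6*(sqrt(2)/2) = 3*sqrt(2) ≈ 4.2426)
J(C, T) = 3*sqrt(2)
J(3, -3)*(-2) = (3*sqrt(2))*(-2) = -6*sqrt(2)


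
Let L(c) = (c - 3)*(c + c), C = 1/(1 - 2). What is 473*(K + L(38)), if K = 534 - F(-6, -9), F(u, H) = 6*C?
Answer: 1513600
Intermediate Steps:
C = -1 (C = 1/(-1) = -1)
L(c) = 2*c*(-3 + c) (L(c) = (-3 + c)*(2*c) = 2*c*(-3 + c))
F(u, H) = -6 (F(u, H) = 6*(-1) = -6)
K = 540 (K = 534 - 1*(-6) = 534 + 6 = 540)
473*(K + L(38)) = 473*(540 + 2*38*(-3 + 38)) = 473*(540 + 2*38*35) = 473*(540 + 2660) = 473*3200 = 1513600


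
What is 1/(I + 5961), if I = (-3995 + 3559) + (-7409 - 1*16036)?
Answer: -1/17920 ≈ -5.5804e-5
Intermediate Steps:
I = -23881 (I = -436 + (-7409 - 16036) = -436 - 23445 = -23881)
1/(I + 5961) = 1/(-23881 + 5961) = 1/(-17920) = -1/17920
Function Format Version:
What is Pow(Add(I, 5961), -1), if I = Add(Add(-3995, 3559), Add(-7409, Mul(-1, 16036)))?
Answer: Rational(-1, 17920) ≈ -5.5804e-5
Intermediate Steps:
I = -23881 (I = Add(-436, Add(-7409, -16036)) = Add(-436, -23445) = -23881)
Pow(Add(I, 5961), -1) = Pow(Add(-23881, 5961), -1) = Pow(-17920, -1) = Rational(-1, 17920)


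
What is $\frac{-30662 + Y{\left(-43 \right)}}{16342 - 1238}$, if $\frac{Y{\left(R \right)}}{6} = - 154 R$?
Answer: $\frac{4535}{7552} \approx 0.6005$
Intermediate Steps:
$Y{\left(R \right)} = - 924 R$ ($Y{\left(R \right)} = 6 \left(- 154 R\right) = - 924 R$)
$\frac{-30662 + Y{\left(-43 \right)}}{16342 - 1238} = \frac{-30662 - -39732}{16342 - 1238} = \frac{-30662 + 39732}{15104} = 9070 \cdot \frac{1}{15104} = \frac{4535}{7552}$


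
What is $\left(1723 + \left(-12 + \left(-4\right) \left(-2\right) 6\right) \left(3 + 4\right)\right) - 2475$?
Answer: $-500$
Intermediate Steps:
$\left(1723 + \left(-12 + \left(-4\right) \left(-2\right) 6\right) \left(3 + 4\right)\right) - 2475 = \left(1723 + \left(-12 + 8 \cdot 6\right) 7\right) - 2475 = \left(1723 + \left(-12 + 48\right) 7\right) - 2475 = \left(1723 + 36 \cdot 7\right) - 2475 = \left(1723 + 252\right) - 2475 = 1975 - 2475 = -500$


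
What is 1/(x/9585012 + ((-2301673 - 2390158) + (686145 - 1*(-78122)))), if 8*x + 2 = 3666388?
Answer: -38340048/150582990449879 ≈ -2.5461e-7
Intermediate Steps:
x = 1833193/4 (x = -1/4 + (1/8)*3666388 = -1/4 + 916597/2 = 1833193/4 ≈ 4.5830e+5)
1/(x/9585012 + ((-2301673 - 2390158) + (686145 - 1*(-78122)))) = 1/((1833193/4)/9585012 + ((-2301673 - 2390158) + (686145 - 1*(-78122)))) = 1/((1833193/4)*(1/9585012) + (-4691831 + (686145 + 78122))) = 1/(1833193/38340048 + (-4691831 + 764267)) = 1/(1833193/38340048 - 3927564) = 1/(-150582990449879/38340048) = -38340048/150582990449879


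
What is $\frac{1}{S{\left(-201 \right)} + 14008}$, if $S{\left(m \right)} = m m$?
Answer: $\frac{1}{54409} \approx 1.8379 \cdot 10^{-5}$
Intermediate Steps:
$S{\left(m \right)} = m^{2}$
$\frac{1}{S{\left(-201 \right)} + 14008} = \frac{1}{\left(-201\right)^{2} + 14008} = \frac{1}{40401 + 14008} = \frac{1}{54409}$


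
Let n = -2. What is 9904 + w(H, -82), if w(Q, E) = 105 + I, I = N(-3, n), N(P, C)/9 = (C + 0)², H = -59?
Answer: 10045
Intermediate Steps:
N(P, C) = 9*C² (N(P, C) = 9*(C + 0)² = 9*C²)
I = 36 (I = 9*(-2)² = 9*4 = 36)
w(Q, E) = 141 (w(Q, E) = 105 + 36 = 141)
9904 + w(H, -82) = 9904 + 141 = 10045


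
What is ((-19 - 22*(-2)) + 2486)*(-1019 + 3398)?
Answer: 5973669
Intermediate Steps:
((-19 - 22*(-2)) + 2486)*(-1019 + 3398) = ((-19 + 44) + 2486)*2379 = (25 + 2486)*2379 = 2511*2379 = 5973669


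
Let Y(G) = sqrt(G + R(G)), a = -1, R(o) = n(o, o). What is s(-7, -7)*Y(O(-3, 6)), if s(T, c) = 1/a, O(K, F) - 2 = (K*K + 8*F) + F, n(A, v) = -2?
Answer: -3*sqrt(7) ≈ -7.9373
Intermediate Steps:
O(K, F) = 2 + K**2 + 9*F (O(K, F) = 2 + ((K*K + 8*F) + F) = 2 + ((K**2 + 8*F) + F) = 2 + (K**2 + 9*F) = 2 + K**2 + 9*F)
R(o) = -2
Y(G) = sqrt(-2 + G) (Y(G) = sqrt(G - 2) = sqrt(-2 + G))
s(T, c) = -1 (s(T, c) = 1/(-1) = -1)
s(-7, -7)*Y(O(-3, 6)) = -sqrt(-2 + (2 + (-3)**2 + 9*6)) = -sqrt(-2 + (2 + 9 + 54)) = -sqrt(-2 + 65) = -sqrt(63) = -3*sqrt(7)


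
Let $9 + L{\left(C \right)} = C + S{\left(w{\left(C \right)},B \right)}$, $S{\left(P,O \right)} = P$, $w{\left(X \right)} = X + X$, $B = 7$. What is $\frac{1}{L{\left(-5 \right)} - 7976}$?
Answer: $- \frac{1}{8000} \approx -0.000125$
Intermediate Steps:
$w{\left(X \right)} = 2 X$
$L{\left(C \right)} = -9 + 3 C$ ($L{\left(C \right)} = -9 + \left(C + 2 C\right) = -9 + 3 C$)
$\frac{1}{L{\left(-5 \right)} - 7976} = \frac{1}{\left(-9 + 3 \left(-5\right)\right) - 7976} = \frac{1}{\left(-9 - 15\right) - 7976} = \frac{1}{-24 - 7976} = \frac{1}{-8000} = - \frac{1}{8000}$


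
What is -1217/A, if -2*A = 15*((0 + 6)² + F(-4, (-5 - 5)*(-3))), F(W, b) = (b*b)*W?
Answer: -1217/26730 ≈ -0.045529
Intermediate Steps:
F(W, b) = W*b² (F(W, b) = b²*W = W*b²)
A = 26730 (A = -15*((0 + 6)² - 4*9*(-5 - 5)²)/2 = -15*(6² - 4*(-10*(-3))²)/2 = -15*(36 - 4*30²)/2 = -15*(36 - 4*900)/2 = -15*(36 - 3600)/2 = -15*(-3564)/2 = -½*(-53460) = 26730)
-1217/A = -1217/26730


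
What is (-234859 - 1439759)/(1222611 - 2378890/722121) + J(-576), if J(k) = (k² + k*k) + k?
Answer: 585320875290581238/882870699041 ≈ 6.6298e+5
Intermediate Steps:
J(k) = k + 2*k² (J(k) = (k² + k²) + k = 2*k² + k = k + 2*k²)
(-234859 - 1439759)/(1222611 - 2378890/722121) + J(-576) = (-234859 - 1439759)/(1222611 - 2378890/722121) - 576*(1 + 2*(-576)) = -1674618/(1222611 - 2378890*1/722121) - 576*(1 - 1152) = -1674618/(1222611 - 2378890/722121) - 576*(-1151) = -1674618/882870699041/722121 + 662976 = -1674618*722121/882870699041 + 662976 = -1209276824778/882870699041 + 662976 = 585320875290581238/882870699041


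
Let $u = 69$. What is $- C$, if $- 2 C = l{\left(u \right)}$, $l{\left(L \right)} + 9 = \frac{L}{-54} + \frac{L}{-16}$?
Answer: $- \frac{2101}{288} \approx -7.2951$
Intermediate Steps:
$l{\left(L \right)} = -9 - \frac{35 L}{432}$ ($l{\left(L \right)} = -9 + \left(\frac{L}{-54} + \frac{L}{-16}\right) = -9 + \left(L \left(- \frac{1}{54}\right) + L \left(- \frac{1}{16}\right)\right) = -9 - \frac{35 L}{432}$)
$C = \frac{2101}{288}$ ($C = - \frac{-9 - \frac{805}{144}}{2} = \left(- \frac{1}{2}\right) \left(- \frac{2101}{144}\right) = \frac{2101}{288} \approx 7.2951$)
$- C = \left(-1\right) \frac{2101}{288} = - \frac{2101}{288}$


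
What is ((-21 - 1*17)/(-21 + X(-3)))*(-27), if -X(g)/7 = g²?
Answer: -171/14 ≈ -12.214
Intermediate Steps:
X(g) = -7*g²
((-21 - 1*17)/(-21 + X(-3)))*(-27) = ((-21 - 1*17)/(-21 - 7*(-3)²))*(-27) = ((-21 - 17)/(-21 - 7*9))*(-27) = -38/(-21 - 63)*(-27) = -38/(-84)*(-27) = -38*(-1/84)*(-27) = (19/42)*(-27) = -171/14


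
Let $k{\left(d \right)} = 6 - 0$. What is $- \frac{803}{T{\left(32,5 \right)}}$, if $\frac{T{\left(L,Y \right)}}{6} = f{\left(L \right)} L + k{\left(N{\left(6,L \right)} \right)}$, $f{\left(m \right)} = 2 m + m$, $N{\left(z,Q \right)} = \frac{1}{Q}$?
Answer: $- \frac{803}{18468} \approx -0.043481$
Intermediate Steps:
$f{\left(m \right)} = 3 m$
$k{\left(d \right)} = 6$ ($k{\left(d \right)} = 6 + 0 = 6$)
$T{\left(L,Y \right)} = 36 + 18 L^{2}$ ($T{\left(L,Y \right)} = 6 \left(3 L L + 6\right) = 6 \left(3 L^{2} + 6\right) = 6 \left(6 + 3 L^{2}\right) = 36 + 18 L^{2}$)
$- \frac{803}{T{\left(32,5 \right)}} = - \frac{803}{36 + 18 \cdot 32^{2}} = - \frac{803}{36 + 18 \cdot 1024} = - \frac{803}{36 + 18432} = - \frac{803}{18468}$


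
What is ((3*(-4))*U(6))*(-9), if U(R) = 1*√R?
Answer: 108*√6 ≈ 264.54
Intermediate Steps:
U(R) = √R
((3*(-4))*U(6))*(-9) = ((3*(-4))*√6)*(-9) = -12*√6*(-9) = 108*√6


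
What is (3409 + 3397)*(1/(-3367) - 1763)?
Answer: -40400565732/3367 ≈ -1.1999e+7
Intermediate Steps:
(3409 + 3397)*(1/(-3367) - 1763) = 6806*(-1/3367 - 1763) = 6806*(-5936022/3367) = -40400565732/3367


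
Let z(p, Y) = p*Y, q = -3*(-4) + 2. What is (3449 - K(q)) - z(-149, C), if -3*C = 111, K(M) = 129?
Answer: -2193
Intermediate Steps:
q = 14 (q = 12 + 2 = 14)
C = -37 (C = -1/3*111 = -37)
z(p, Y) = Y*p
(3449 - K(q)) - z(-149, C) = (3449 - 1*129) - (-37)*(-149) = (3449 - 129) - 1*5513 = 3320 - 5513 = -2193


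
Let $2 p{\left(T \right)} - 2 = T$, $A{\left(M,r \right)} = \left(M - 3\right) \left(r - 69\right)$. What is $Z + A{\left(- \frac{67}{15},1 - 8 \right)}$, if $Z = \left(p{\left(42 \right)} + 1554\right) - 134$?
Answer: $\frac{30142}{15} \approx 2009.5$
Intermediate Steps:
$A{\left(M,r \right)} = \left(-69 + r\right) \left(-3 + M\right)$ ($A{\left(M,r \right)} = \left(-3 + M\right) \left(-69 + r\right) = \left(-69 + r\right) \left(-3 + M\right)$)
$p{\left(T \right)} = 1 + \frac{T}{2}$
$Z = 1442$ ($Z = \left(\left(1 + \frac{1}{2} \cdot 42\right) + 1554\right) - 134 = \left(\left(1 + 21\right) + 1554\right) - 134 = \left(22 + 1554\right) - 134 = 1576 - 134 = 1442$)
$Z + A{\left(- \frac{67}{15},1 - 8 \right)} = 1442 + \left(207 - 69 \left(- \frac{67}{15}\right) - 3 \left(1 - 8\right) + - \frac{67}{15} \left(1 - 8\right)\right) = 1442 + \left(207 - 69 \left(\left(-67\right) \frac{1}{15}\right) - 3 \left(1 - 8\right) + \left(-67\right) \frac{1}{15} \left(1 - 8\right)\right) = 1442 - - \frac{8512}{15} = 1442 + \left(207 + \frac{1541}{5} + 21 + \frac{469}{15}\right) = 1442 + \frac{8512}{15} = \frac{30142}{15}$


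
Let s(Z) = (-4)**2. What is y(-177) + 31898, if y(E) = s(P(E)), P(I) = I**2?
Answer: 31914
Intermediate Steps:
s(Z) = 16
y(E) = 16
y(-177) + 31898 = 16 + 31898 = 31914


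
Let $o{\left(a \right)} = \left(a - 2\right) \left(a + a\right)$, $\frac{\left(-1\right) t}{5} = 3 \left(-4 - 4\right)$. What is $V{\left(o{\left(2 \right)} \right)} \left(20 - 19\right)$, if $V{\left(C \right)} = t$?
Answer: $120$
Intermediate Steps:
$t = 120$ ($t = - 5 \cdot 3 \left(-4 - 4\right) = - 5 \cdot 3 \left(-8\right) = \left(-5\right) \left(-24\right) = 120$)
$o{\left(a \right)} = 2 a \left(-2 + a\right)$ ($o{\left(a \right)} = \left(-2 + a\right) 2 a = 2 a \left(-2 + a\right)$)
$V{\left(C \right)} = 120$
$V{\left(o{\left(2 \right)} \right)} \left(20 - 19\right) = 120 \left(20 - 19\right) = 120 \cdot 1 = 120$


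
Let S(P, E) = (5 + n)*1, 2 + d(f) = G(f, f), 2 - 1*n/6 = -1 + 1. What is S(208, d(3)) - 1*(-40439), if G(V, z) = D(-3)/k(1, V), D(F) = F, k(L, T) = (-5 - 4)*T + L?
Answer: 40456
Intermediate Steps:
k(L, T) = L - 9*T (k(L, T) = -9*T + L = L - 9*T)
n = 12 (n = 12 - 6*(-1 + 1) = 12 - 6*0 = 12 + 0 = 12)
G(V, z) = -3/(1 - 9*V)
d(f) = -2 + 3/(-1 + 9*f)
S(P, E) = 17 (S(P, E) = (5 + 12)*1 = 17*1 = 17)
S(208, d(3)) - 1*(-40439) = 17 - 1*(-40439) = 17 + 40439 = 40456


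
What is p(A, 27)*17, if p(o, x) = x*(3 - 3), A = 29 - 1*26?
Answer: 0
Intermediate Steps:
A = 3 (A = 29 - 26 = 3)
p(o, x) = 0 (p(o, x) = x*0 = 0)
p(A, 27)*17 = 0*17 = 0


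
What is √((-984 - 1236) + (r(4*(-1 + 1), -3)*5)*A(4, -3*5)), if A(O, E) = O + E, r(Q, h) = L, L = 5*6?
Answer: 3*I*√430 ≈ 62.209*I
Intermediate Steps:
L = 30
r(Q, h) = 30
A(O, E) = E + O
√((-984 - 1236) + (r(4*(-1 + 1), -3)*5)*A(4, -3*5)) = √((-984 - 1236) + (30*5)*(-3*5 + 4)) = √(-2220 + 150*(-15 + 4)) = √(-2220 + 150*(-11)) = √(-2220 - 1650) = √(-3870) = 3*I*√430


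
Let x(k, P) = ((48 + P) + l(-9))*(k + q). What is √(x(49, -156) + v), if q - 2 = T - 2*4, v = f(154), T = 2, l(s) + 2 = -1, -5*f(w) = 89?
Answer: 2*I*√31330/5 ≈ 70.801*I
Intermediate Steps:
f(w) = -89/5 (f(w) = -⅕*89 = -89/5)
l(s) = -3 (l(s) = -2 - 1 = -3)
v = -89/5 ≈ -17.800
q = -4 (q = 2 + (2 - 2*4) = 2 + (2 - 8) = 2 - 6 = -4)
x(k, P) = (-4 + k)*(45 + P) (x(k, P) = ((48 + P) - 3)*(k - 4) = (45 + P)*(-4 + k) = (-4 + k)*(45 + P))
√(x(49, -156) + v) = √((-180 - 4*(-156) + 45*49 - 156*49) - 89/5) = √((-180 + 624 + 2205 - 7644) - 89/5) = √(-4995 - 89/5) = √(-25064/5) = 2*I*√31330/5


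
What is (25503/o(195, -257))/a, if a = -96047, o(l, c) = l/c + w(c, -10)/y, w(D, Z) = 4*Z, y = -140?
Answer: 6554271/11676571 ≈ 0.56132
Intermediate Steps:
o(l, c) = 2/7 + l/c (o(l, c) = l/c + (4*(-10))/(-140) = l/c - 40*(-1/140) = l/c + 2/7 = 2/7 + l/c)
(25503/o(195, -257))/a = (25503/(2/7 + 195/(-257)))/(-96047) = (25503/(2/7 + 195*(-1/257)))*(-1/96047) = (25503/(2/7 - 195/257))*(-1/96047) = (25503/(-851/1799))*(-1/96047) = (25503*(-1799/851))*(-1/96047) = -45879897/851*(-1/96047) = 6554271/11676571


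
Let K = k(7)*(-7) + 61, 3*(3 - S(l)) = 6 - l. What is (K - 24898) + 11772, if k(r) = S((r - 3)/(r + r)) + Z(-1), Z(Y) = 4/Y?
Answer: -39134/3 ≈ -13045.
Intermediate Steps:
S(l) = 1 + l/3 (S(l) = 3 - (6 - l)/3 = 3 + (-2 + l/3) = 1 + l/3)
k(r) = -3 + (-3 + r)/(6*r) (k(r) = (1 + ((r - 3)/(r + r))/3) + 4/(-1) = (1 + ((-3 + r)/((2*r)))/3) + 4*(-1) = (1 + ((-3 + r)*(1/(2*r)))/3) - 4 = (1 + ((-3 + r)/(2*r))/3) - 4 = (1 + (-3 + r)/(6*r)) - 4 = -3 + (-3 + r)/(6*r))
K = 244/3 (K = ((⅙)*(-3 - 17*7)/7)*(-7) + 61 = ((⅙)*(⅐)*(-3 - 119))*(-7) + 61 = ((⅙)*(⅐)*(-122))*(-7) + 61 = -61/21*(-7) + 61 = 61/3 + 61 = 244/3 ≈ 81.333)
(K - 24898) + 11772 = (244/3 - 24898) + 11772 = -74450/3 + 11772 = -39134/3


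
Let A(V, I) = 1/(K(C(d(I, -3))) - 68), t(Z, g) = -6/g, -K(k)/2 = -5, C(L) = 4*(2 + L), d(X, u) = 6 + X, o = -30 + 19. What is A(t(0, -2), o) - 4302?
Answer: -249517/58 ≈ -4302.0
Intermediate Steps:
o = -11
C(L) = 8 + 4*L
K(k) = 10 (K(k) = -2*(-5) = 10)
A(V, I) = -1/58 (A(V, I) = 1/(10 - 68) = 1/(-58) = -1/58)
A(t(0, -2), o) - 4302 = -1/58 - 4302 = -249517/58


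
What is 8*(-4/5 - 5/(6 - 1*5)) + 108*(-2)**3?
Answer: -4552/5 ≈ -910.40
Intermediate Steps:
8*(-4/5 - 5/(6 - 1*5)) + 108*(-2)**3 = 8*(-4*1/5 - 5/(6 - 5)) + 108*(-8) = 8*(-4/5 - 5/1) - 864 = 8*(-4/5 - 5*1) - 864 = 8*(-4/5 - 5) - 864 = 8*(-29/5) - 864 = -232/5 - 864 = -4552/5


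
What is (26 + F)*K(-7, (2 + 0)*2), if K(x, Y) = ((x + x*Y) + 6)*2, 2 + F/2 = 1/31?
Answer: -39672/31 ≈ -1279.7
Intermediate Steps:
F = -122/31 (F = -4 + 2/31 = -122/31 ≈ -3.9355)
K(x, Y) = 12 + 2*x + 2*Y*x (K(x, Y) = ((x + Y*x) + 6)*2 = (6 + x + Y*x)*2 = 12 + 2*x + 2*Y*x)
(26 + F)*K(-7, (2 + 0)*2) = (26 - 122/31)*(12 + 2*(-7) + 2*((2 + 0)*2)*(-7)) = 684*(12 - 14 + 2*(2*2)*(-7))/31 = 684*(12 - 14 + 2*4*(-7))/31 = 684*(12 - 14 - 56)/31 = (684/31)*(-58) = -39672/31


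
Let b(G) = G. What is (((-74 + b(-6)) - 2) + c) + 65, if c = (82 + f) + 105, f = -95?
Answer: 75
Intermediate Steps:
c = 92 (c = (82 - 95) + 105 = -13 + 105 = 92)
(((-74 + b(-6)) - 2) + c) + 65 = (((-74 - 6) - 2) + 92) + 65 = ((-80 - 2) + 92) + 65 = (-82 + 92) + 65 = 10 + 65 = 75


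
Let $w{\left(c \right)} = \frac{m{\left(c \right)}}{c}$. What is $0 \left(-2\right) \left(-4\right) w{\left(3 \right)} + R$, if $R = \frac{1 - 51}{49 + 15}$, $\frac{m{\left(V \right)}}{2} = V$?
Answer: $- \frac{25}{32} \approx -0.78125$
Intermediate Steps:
$m{\left(V \right)} = 2 V$
$w{\left(c \right)} = 2$ ($w{\left(c \right)} = \frac{2 c}{c} = 2$)
$R = - \frac{25}{32}$ ($R = - \frac{50}{64} = \left(-50\right) \frac{1}{64} = - \frac{25}{32} \approx -0.78125$)
$0 \left(-2\right) \left(-4\right) w{\left(3 \right)} + R = 0 \left(-2\right) \left(-4\right) 2 - \frac{25}{32} = 0 \left(-4\right) 2 - \frac{25}{32} = 0 \cdot 2 - \frac{25}{32} = 0 - \frac{25}{32} = - \frac{25}{32}$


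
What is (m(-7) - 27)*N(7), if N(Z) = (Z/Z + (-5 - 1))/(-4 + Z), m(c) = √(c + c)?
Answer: 45 - 5*I*√14/3 ≈ 45.0 - 6.2361*I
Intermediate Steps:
m(c) = √2*√c (m(c) = √(2*c) = √2*√c)
N(Z) = -5/(-4 + Z) (N(Z) = (1 - 6)/(-4 + Z) = -5/(-4 + Z))
(m(-7) - 27)*N(7) = (√2*√(-7) - 27)*(-5/(-4 + 7)) = (√2*(I*√7) - 27)*(-5/3) = (I*√14 - 27)*(-5*⅓) = (-27 + I*√14)*(-5/3) = 45 - 5*I*√14/3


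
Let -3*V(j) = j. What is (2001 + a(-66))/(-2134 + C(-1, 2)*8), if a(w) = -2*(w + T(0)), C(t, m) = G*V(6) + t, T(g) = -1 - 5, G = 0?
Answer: -715/714 ≈ -1.0014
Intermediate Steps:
V(j) = -j/3
T(g) = -6
C(t, m) = t (C(t, m) = 0*(-⅓*6) + t = 0*(-2) + t = 0 + t = t)
a(w) = 12 - 2*w (a(w) = -2*(w - 6) = -2*(-6 + w) = 12 - 2*w)
(2001 + a(-66))/(-2134 + C(-1, 2)*8) = (2001 + (12 - 2*(-66)))/(-2134 - 1*8) = (2001 + (12 + 132))/(-2134 - 8) = (2001 + 144)/(-2142) = 2145*(-1/2142) = -715/714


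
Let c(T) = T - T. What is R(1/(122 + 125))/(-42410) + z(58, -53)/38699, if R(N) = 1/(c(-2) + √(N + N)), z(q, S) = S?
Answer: -53/38699 - √494/84820 ≈ -0.0016316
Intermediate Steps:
c(T) = 0
R(N) = √2/(2*√N) (R(N) = 1/(0 + √(N + N)) = 1/(0 + √(2*N)) = 1/(0 + √2*√N) = 1/(√2*√N) = √2/(2*√N))
R(1/(122 + 125))/(-42410) + z(58, -53)/38699 = (√2/(2*√(1/(122 + 125))))/(-42410) - 53/38699 = (√2/(2*√(1/247)))*(-1/42410) - 53*1/38699 = (√2/(2*247^(-½)))*(-1/42410) - 53/38699 = (√2*√247/2)*(-1/42410) - 53/38699 = (√494/2)*(-1/42410) - 53/38699 = -√494/84820 - 53/38699 = -53/38699 - √494/84820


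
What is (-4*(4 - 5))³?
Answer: 64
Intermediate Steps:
(-4*(4 - 5))³ = (-4*(-1))³ = 4³ = 64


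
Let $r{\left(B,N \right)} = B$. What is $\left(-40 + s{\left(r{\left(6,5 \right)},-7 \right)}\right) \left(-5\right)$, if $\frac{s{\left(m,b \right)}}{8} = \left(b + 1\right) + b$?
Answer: $720$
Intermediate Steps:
$s{\left(m,b \right)} = 8 + 16 b$ ($s{\left(m,b \right)} = 8 \left(\left(b + 1\right) + b\right) = 8 \left(\left(1 + b\right) + b\right) = 8 \left(1 + 2 b\right) = 8 + 16 b$)
$\left(-40 + s{\left(r{\left(6,5 \right)},-7 \right)}\right) \left(-5\right) = \left(-40 + \left(8 + 16 \left(-7\right)\right)\right) \left(-5\right) = \left(-40 + \left(8 - 112\right)\right) \left(-5\right) = \left(-40 - 104\right) \left(-5\right) = \left(-144\right) \left(-5\right) = 720$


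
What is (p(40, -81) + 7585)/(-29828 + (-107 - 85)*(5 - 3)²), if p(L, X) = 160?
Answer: -7745/30596 ≈ -0.25314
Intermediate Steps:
(p(40, -81) + 7585)/(-29828 + (-107 - 85)*(5 - 3)²) = (160 + 7585)/(-29828 + (-107 - 85)*(5 - 3)²) = 7745/(-29828 - 192*2²) = 7745/(-29828 - 192*4) = 7745/(-29828 - 768) = 7745/(-30596) = 7745*(-1/30596) = -7745/30596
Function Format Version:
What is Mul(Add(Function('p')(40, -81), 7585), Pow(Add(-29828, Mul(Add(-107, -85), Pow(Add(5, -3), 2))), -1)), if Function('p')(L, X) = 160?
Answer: Rational(-7745, 30596) ≈ -0.25314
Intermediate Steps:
Mul(Add(Function('p')(40, -81), 7585), Pow(Add(-29828, Mul(Add(-107, -85), Pow(Add(5, -3), 2))), -1)) = Mul(Add(160, 7585), Pow(Add(-29828, Mul(Add(-107, -85), Pow(Add(5, -3), 2))), -1)) = Mul(7745, Pow(Add(-29828, Mul(-192, Pow(2, 2))), -1)) = Mul(7745, Pow(Add(-29828, Mul(-192, 4)), -1)) = Mul(7745, Pow(Add(-29828, -768), -1)) = Mul(7745, Pow(-30596, -1)) = Mul(7745, Rational(-1, 30596)) = Rational(-7745, 30596)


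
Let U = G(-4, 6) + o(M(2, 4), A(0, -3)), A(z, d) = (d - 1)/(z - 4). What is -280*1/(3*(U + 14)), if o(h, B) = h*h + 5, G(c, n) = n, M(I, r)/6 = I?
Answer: -280/507 ≈ -0.55227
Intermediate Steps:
M(I, r) = 6*I
A(z, d) = (-1 + d)/(-4 + z)
o(h, B) = 5 + h**2 (o(h, B) = h**2 + 5 = 5 + h**2)
U = 155 (U = 6 + (5 + (6*2)**2) = 6 + (5 + 12**2) = 6 + (5 + 144) = 6 + 149 = 155)
-280*1/(3*(U + 14)) = -280*1/(3*(155 + 14)) = -280/(169*3) = -280/507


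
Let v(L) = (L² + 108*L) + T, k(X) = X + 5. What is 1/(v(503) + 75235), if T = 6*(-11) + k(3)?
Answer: 1/382510 ≈ 2.6143e-6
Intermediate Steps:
k(X) = 5 + X
T = -58 (T = 6*(-11) + (5 + 3) = -66 + 8 = -58)
v(L) = -58 + L² + 108*L (v(L) = (L² + 108*L) - 58 = -58 + L² + 108*L)
1/(v(503) + 75235) = 1/((-58 + 503² + 108*503) + 75235) = 1/((-58 + 253009 + 54324) + 75235) = 1/(307275 + 75235) = 1/382510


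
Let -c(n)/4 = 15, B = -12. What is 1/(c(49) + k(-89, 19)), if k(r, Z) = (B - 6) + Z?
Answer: -1/59 ≈ -0.016949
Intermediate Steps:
c(n) = -60 (c(n) = -4*15 = -60)
k(r, Z) = -18 + Z (k(r, Z) = (-12 - 6) + Z = -18 + Z)
1/(c(49) + k(-89, 19)) = 1/(-60 + (-18 + 19)) = 1/(-60 + 1) = 1/(-59) = -1/59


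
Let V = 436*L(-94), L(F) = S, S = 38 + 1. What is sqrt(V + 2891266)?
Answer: sqrt(2908270) ≈ 1705.4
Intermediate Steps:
S = 39
L(F) = 39
V = 17004 (V = 436*39 = 17004)
sqrt(V + 2891266) = sqrt(17004 + 2891266) = sqrt(2908270)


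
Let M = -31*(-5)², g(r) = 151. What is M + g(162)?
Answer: -624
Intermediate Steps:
M = -775 (M = -31*25 = -775)
M + g(162) = -775 + 151 = -624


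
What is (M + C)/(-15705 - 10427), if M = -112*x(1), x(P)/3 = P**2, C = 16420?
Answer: -4021/6533 ≈ -0.61549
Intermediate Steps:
x(P) = 3*P**2
M = -336 (M = -336*1**2 = -336 ≈ -336.00)
(M + C)/(-15705 - 10427) = (-336 + 16420)/(-15705 - 10427) = 16084/(-26132) = 16084*(-1/26132) = -4021/6533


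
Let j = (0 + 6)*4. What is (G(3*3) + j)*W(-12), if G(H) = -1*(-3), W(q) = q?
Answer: -324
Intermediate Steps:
j = 24 (j = 6*4 = 24)
G(H) = 3
(G(3*3) + j)*W(-12) = (3 + 24)*(-12) = 27*(-12) = -324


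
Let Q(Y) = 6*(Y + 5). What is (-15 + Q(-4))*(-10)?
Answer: 90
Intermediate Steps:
Q(Y) = 30 + 6*Y (Q(Y) = 6*(5 + Y) = 30 + 6*Y)
(-15 + Q(-4))*(-10) = (-15 + (30 + 6*(-4)))*(-10) = (-15 + (30 - 24))*(-10) = (-15 + 6)*(-10) = -9*(-10) = 90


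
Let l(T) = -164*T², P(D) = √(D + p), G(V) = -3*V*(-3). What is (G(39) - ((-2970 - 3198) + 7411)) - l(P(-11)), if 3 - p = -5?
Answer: -1384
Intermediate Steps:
p = 8 (p = 3 - 1*(-5) = 3 + 5 = 8)
G(V) = 9*V
P(D) = √(8 + D) (P(D) = √(D + 8) = √(8 + D))
(G(39) - ((-2970 - 3198) + 7411)) - l(P(-11)) = (9*39 - ((-2970 - 3198) + 7411)) - (-164)*(√(8 - 11))² = (351 - (-6168 + 7411)) - (-164)*(√(-3))² = (351 - 1*1243) - (-164)*(I*√3)² = (351 - 1243) - (-164)*(-3) = -892 - 1*492 = -892 - 492 = -1384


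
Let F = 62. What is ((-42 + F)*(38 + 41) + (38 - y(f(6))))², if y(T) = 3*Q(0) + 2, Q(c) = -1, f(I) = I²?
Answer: 2621161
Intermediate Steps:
y(T) = -1 (y(T) = 3*(-1) + 2 = -3 + 2 = -1)
((-42 + F)*(38 + 41) + (38 - y(f(6))))² = ((-42 + 62)*(38 + 41) + (38 - 1*(-1)))² = (20*79 + (38 + 1))² = (1580 + 39)² = 1619² = 2621161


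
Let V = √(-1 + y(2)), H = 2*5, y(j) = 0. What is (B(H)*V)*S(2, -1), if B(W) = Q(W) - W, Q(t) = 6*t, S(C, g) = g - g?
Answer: 0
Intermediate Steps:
S(C, g) = 0
H = 10
V = I (V = √(-1 + 0) = √(-1) = I ≈ 1.0*I)
B(W) = 5*W (B(W) = 6*W - W = 5*W)
(B(H)*V)*S(2, -1) = ((5*10)*I)*0 = (50*I)*0 = 0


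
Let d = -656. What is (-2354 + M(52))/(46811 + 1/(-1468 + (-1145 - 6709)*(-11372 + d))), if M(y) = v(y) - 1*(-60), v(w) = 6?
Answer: -16626094144/340159131545 ≈ -0.048877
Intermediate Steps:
M(y) = 66 (M(y) = 6 - 1*(-60) = 6 + 60 = 66)
(-2354 + M(52))/(46811 + 1/(-1468 + (-1145 - 6709)*(-11372 + d))) = (-2354 + 66)/(46811 + 1/(-1468 + (-1145 - 6709)*(-11372 - 656))) = -2288/(46811 + 1/(-1468 - 7854*(-12028))) = -2288/(46811 + 1/(-1468 + 94467912)) = -2288/(46811 + 1/94466444) = -2288/4422068710085/94466444 = -2288*94466444/4422068710085 = -16626094144/340159131545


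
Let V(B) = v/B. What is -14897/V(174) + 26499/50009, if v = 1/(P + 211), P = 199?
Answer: -53147163741321/50009 ≈ -1.0628e+9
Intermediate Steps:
v = 1/410 (v = 1/(199 + 211) = 1/410 ≈ 0.0024390)
V(B) = 1/(410*B)
-14897/V(174) + 26499/50009 = -14897/((1/410)/174) + 26499/50009 = -14897/((1/410)*(1/174)) + 26499*(1/50009) = -14897/1/71340 + 26499/50009 = -14897*71340 + 26499/50009 = -1062751980 + 26499/50009 = -53147163741321/50009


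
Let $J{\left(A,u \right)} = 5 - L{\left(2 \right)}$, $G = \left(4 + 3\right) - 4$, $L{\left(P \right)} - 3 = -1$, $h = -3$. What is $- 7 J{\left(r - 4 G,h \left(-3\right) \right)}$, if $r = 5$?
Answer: $-21$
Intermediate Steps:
$L{\left(P \right)} = 2$ ($L{\left(P \right)} = 3 - 1 = 2$)
$G = 3$ ($G = 7 - 4 = 3$)
$J{\left(A,u \right)} = 3$ ($J{\left(A,u \right)} = 5 - 2 = 3$)
$- 7 J{\left(r - 4 G,h \left(-3\right) \right)} = \left(-7\right) 3 = -21$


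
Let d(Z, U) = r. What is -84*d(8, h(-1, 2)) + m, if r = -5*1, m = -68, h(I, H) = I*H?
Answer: 352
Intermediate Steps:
h(I, H) = H*I
r = -5
d(Z, U) = -5
-84*d(8, h(-1, 2)) + m = -84*(-5) - 68 = 420 - 68 = 352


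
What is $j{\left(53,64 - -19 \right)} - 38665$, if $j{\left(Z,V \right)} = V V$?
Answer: $-31776$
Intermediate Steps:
$j{\left(Z,V \right)} = V^{2}$
$j{\left(53,64 - -19 \right)} - 38665 = \left(64 - -19\right)^{2} - 38665 = \left(64 + 19\right)^{2} - 38665 = 83^{2} - 38665 = 6889 - 38665 = -31776$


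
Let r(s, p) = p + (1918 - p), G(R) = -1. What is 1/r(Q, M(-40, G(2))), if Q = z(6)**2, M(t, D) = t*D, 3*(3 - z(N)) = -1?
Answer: 1/1918 ≈ 0.00052138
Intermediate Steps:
z(N) = 10/3 (z(N) = 3 - 1/3*(-1) = 3 + 1/3 = 10/3)
M(t, D) = D*t
Q = 100/9 (Q = (10/3)**2 = 100/9 ≈ 11.111)
r(s, p) = 1918
1/r(Q, M(-40, G(2))) = 1/1918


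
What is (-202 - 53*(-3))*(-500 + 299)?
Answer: 8643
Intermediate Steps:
(-202 - 53*(-3))*(-500 + 299) = (-202 + 159)*(-201) = -43*(-201) = 8643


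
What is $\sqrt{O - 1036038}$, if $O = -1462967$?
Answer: $i \sqrt{2499005} \approx 1580.8 i$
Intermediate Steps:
$\sqrt{O - 1036038} = \sqrt{-1462967 - 1036038} = \sqrt{-2499005} = i \sqrt{2499005}$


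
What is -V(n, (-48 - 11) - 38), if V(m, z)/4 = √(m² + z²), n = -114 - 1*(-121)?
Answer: -4*√9458 ≈ -389.01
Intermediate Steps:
n = 7 (n = -114 + 121 = 7)
V(m, z) = 4*√(m² + z²)
-V(n, (-48 - 11) - 38) = -4*√(7² + ((-48 - 11) - 38)²) = -4*√(49 + (-59 - 38)²) = -4*√(49 + (-97)²) = -4*√(49 + 9409) = -4*√9458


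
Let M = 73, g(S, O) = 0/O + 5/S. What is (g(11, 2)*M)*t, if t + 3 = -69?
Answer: -26280/11 ≈ -2389.1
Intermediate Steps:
g(S, O) = 5/S (g(S, O) = 0 + 5/S = 5/S)
t = -72 (t = -3 - 69 = -72)
(g(11, 2)*M)*t = ((5/11)*73)*(-72) = (365/11)*(-72) = -26280/11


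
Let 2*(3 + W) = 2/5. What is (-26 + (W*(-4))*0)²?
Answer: 676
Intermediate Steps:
W = -14/5 (W = -3 + (2/5)/2 = -3 + (2*(⅕))/2 = -3 + (½)*(⅖) = -3 + ⅕ = -14/5 ≈ -2.8000)
(-26 + (W*(-4))*0)² = (-26 - 14/5*(-4)*0)² = (-26 + (56/5)*0)² = (-26 + 0)² = (-26)² = 676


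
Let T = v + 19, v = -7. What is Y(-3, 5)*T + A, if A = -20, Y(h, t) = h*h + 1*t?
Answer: 148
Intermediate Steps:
Y(h, t) = t + h**2 (Y(h, t) = h**2 + t = t + h**2)
T = 12 (T = -7 + 19 = 12)
Y(-3, 5)*T + A = (5 + (-3)**2)*12 - 20 = (5 + 9)*12 - 20 = 14*12 - 20 = 168 - 20 = 148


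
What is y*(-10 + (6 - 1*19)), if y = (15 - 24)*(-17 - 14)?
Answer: -6417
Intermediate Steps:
y = 279 (y = -9*(-31) = 279)
y*(-10 + (6 - 1*19)) = 279*(-10 + (6 - 1*19)) = 279*(-10 + (6 - 19)) = 279*(-10 - 13) = 279*(-23) = -6417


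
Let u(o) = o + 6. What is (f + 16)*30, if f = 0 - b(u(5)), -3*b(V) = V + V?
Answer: 700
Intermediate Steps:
u(o) = 6 + o
b(V) = -2*V/3 (b(V) = -(V + V)/3 = -2*V/3)
f = 22/3 (f = 0 - (-2)*(6 + 5)/3 = 0 - (-2)*11/3 = 0 - 1*(-22/3) = 0 + 22/3 = 22/3 ≈ 7.3333)
(f + 16)*30 = (22/3 + 16)*30 = (70/3)*30 = 700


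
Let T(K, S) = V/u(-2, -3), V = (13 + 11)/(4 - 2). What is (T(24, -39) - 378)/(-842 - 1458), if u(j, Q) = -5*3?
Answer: 947/5750 ≈ 0.16470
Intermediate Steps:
u(j, Q) = -15
V = 12 (V = 24/2 = 24*(1/2) = 12)
T(K, S) = -4/5 (T(K, S) = 12/(-15) = 12*(-1/15) = -4/5)
(T(24, -39) - 378)/(-842 - 1458) = (-4/5 - 378)/(-842 - 1458) = -1894/5/(-2300) = -1894/5*(-1/2300) = 947/5750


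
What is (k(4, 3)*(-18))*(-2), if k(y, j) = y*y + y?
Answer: 720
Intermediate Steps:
k(y, j) = y + y² (k(y, j) = y² + y = y + y²)
(k(4, 3)*(-18))*(-2) = ((4*(1 + 4))*(-18))*(-2) = ((4*5)*(-18))*(-2) = (20*(-18))*(-2) = -360*(-2) = 720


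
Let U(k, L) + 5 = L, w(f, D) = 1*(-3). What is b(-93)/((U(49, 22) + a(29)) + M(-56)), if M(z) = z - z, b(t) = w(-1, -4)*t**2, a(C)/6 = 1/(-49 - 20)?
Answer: -596781/389 ≈ -1534.1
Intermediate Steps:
w(f, D) = -3
U(k, L) = -5 + L
a(C) = -2/23 (a(C) = 6/(-49 - 20) = 6/(-69) = 6*(-1/69) = -2/23)
b(t) = -3*t**2
M(z) = 0
b(-93)/((U(49, 22) + a(29)) + M(-56)) = (-3*(-93)**2)/(((-5 + 22) - 2/23) + 0) = (-3*8649)/((17 - 2/23) + 0) = -25947/(389/23 + 0) = -25947/389/23 = -25947*23/389 = -596781/389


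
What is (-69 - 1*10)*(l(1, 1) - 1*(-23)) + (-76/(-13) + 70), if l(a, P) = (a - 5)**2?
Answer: -39067/13 ≈ -3005.2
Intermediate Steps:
l(a, P) = (-5 + a)**2
(-69 - 1*10)*(l(1, 1) - 1*(-23)) + (-76/(-13) + 70) = (-69 - 1*10)*((-5 + 1)**2 - 1*(-23)) + (-76/(-13) + 70) = (-69 - 10)*((-4)**2 + 23) + (-76*(-1/13) + 70) = -79*(16 + 23) + (76/13 + 70) = -79*39 + 986/13 = -3081 + 986/13 = -39067/13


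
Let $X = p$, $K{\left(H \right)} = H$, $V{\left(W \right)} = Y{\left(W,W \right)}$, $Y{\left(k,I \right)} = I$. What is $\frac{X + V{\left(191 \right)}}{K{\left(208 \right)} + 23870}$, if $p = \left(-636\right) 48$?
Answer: $- \frac{30337}{24078} \approx -1.2599$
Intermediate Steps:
$V{\left(W \right)} = W$
$p = -30528$
$X = -30528$
$\frac{X + V{\left(191 \right)}}{K{\left(208 \right)} + 23870} = \frac{-30528 + 191}{208 + 23870} = - \frac{30337}{24078}$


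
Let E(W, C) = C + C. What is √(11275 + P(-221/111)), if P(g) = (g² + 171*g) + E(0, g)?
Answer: √134724253/111 ≈ 104.57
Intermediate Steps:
E(W, C) = 2*C
P(g) = g² + 173*g (P(g) = (g² + 171*g) + 2*g = g² + 173*g)
√(11275 + P(-221/111)) = √(11275 + (-221/111)*(173 - 221/111)) = √(11275 + (-221*1/111)*(173 - 221*1/111)) = √(11275 - 221*(173 - 221/111)/111) = √(11275 - 221/111*18982/111) = √(11275 - 4195022/12321) = √(134724253/12321) = √134724253/111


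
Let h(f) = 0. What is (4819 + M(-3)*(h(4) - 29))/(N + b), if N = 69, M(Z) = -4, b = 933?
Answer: 1645/334 ≈ 4.9251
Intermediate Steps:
(4819 + M(-3)*(h(4) - 29))/(N + b) = (4819 - 4*(0 - 29))/(69 + 933) = (4819 - 4*(-29))/1002 = (4819 + 116)*(1/1002) = 4935*(1/1002) = 1645/334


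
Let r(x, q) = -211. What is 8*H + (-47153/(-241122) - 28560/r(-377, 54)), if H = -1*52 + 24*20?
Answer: 181098358211/50876742 ≈ 3559.6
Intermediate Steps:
H = 428 (H = -52 + 480 = 428)
8*H + (-47153/(-241122) - 28560/r(-377, 54)) = 8*428 + (-47153/(-241122) - 28560/(-211)) = 3424 + (-47153*(-1/241122) - 28560*(-1/211)) = 3424 + (47153/241122 + 28560/211) = 3424 + 6896393603/50876742 = 181098358211/50876742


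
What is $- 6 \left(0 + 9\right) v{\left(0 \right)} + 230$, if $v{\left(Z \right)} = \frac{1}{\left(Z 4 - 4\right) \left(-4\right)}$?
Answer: $\frac{1813}{8} \approx 226.63$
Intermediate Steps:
$v{\left(Z \right)} = \frac{1}{16 - 16 Z}$ ($v{\left(Z \right)} = \frac{1}{\left(4 Z - 4\right) \left(-4\right)} = \frac{1}{\left(-4 + 4 Z\right) \left(-4\right)} = \frac{1}{16 - 16 Z}$)
$- 6 \left(0 + 9\right) v{\left(0 \right)} + 230 = - 6 \left(0 + 9\right) \left(- \frac{1}{-16 + 16 \cdot 0}\right) + 230 = \left(-6\right) 9 \left(- \frac{1}{-16 + 0}\right) + 230 = - 54 \left(- \frac{1}{-16}\right) + 230 = - 54 \left(\left(-1\right) \left(- \frac{1}{16}\right)\right) + 230 = \left(-54\right) \frac{1}{16} + 230 = - \frac{27}{8} + 230 = \frac{1813}{8}$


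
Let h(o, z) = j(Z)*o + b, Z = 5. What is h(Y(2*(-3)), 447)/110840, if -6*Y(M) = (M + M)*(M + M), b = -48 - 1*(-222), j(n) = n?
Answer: 27/55420 ≈ 0.00048719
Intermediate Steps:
b = 174 (b = -48 + 222 = 174)
Y(M) = -2*M**2/3 (Y(M) = -(M + M)*(M + M)/6 = -2*M*2*M/6 = -2*M**2/3)
h(o, z) = 174 + 5*o (h(o, z) = 5*o + 174 = 174 + 5*o)
h(Y(2*(-3)), 447)/110840 = (174 + 5*(-2*(2*(-3))**2/3))/110840 = (174 + 5*(-2/3*(-6)**2))*(1/110840) = (174 + 5*(-2/3*36))*(1/110840) = (174 + 5*(-24))*(1/110840) = (174 - 120)*(1/110840) = 54*(1/110840) = 27/55420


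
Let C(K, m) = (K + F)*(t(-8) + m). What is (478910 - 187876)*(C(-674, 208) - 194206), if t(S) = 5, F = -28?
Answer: -100037698888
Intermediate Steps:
C(K, m) = (-28 + K)*(5 + m) (C(K, m) = (K - 28)*(5 + m) = (-28 + K)*(5 + m))
(478910 - 187876)*(C(-674, 208) - 194206) = (478910 - 187876)*((-140 - 28*208 + 5*(-674) - 674*208) - 194206) = 291034*((-140 - 5824 - 3370 - 140192) - 194206) = 291034*(-149526 - 194206) = 291034*(-343732) = -100037698888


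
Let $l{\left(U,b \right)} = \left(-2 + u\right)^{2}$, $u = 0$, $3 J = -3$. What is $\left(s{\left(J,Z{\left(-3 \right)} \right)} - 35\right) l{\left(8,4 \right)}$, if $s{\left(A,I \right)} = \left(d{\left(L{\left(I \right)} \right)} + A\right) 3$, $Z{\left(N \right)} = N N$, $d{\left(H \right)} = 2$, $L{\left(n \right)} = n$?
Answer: $-128$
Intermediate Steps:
$J = -1$ ($J = \frac{1}{3} \left(-3\right) = -1$)
$l{\left(U,b \right)} = 4$ ($l{\left(U,b \right)} = \left(-2 + 0\right)^{2} = \left(-2\right)^{2} = 4$)
$Z{\left(N \right)} = N^{2}$
$s{\left(A,I \right)} = 6 + 3 A$ ($s{\left(A,I \right)} = \left(2 + A\right) 3 = 6 + 3 A$)
$\left(s{\left(J,Z{\left(-3 \right)} \right)} - 35\right) l{\left(8,4 \right)} = \left(\left(6 + 3 \left(-1\right)\right) - 35\right) 4 = \left(\left(6 - 3\right) - 35\right) 4 = \left(3 - 35\right) 4 = \left(-32\right) 4 = -128$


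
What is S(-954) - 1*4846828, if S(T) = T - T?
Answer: -4846828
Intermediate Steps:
S(T) = 0
S(-954) - 1*4846828 = 0 - 1*4846828 = 0 - 4846828 = -4846828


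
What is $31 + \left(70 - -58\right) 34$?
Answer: $4383$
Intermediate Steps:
$31 + \left(70 - -58\right) 34 = 31 + \left(70 + 58\right) 34 = 31 + 128 \cdot 34 = 31 + 4352 = 4383$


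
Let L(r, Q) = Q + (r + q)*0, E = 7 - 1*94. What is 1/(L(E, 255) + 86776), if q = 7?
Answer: 1/87031 ≈ 1.1490e-5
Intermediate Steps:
E = -87 (E = 7 - 94 = -87)
L(r, Q) = Q (L(r, Q) = Q + (r + 7)*0 = Q + (7 + r)*0 = Q + 0 = Q)
1/(L(E, 255) + 86776) = 1/(255 + 86776) = 1/87031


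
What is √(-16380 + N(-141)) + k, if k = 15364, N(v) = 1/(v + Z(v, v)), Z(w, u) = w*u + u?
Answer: 15364 + I*√6291898700781/19599 ≈ 15364.0 + 127.98*I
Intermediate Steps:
Z(w, u) = u + u*w (Z(w, u) = u*w + u = u + u*w)
N(v) = 1/(v + v*(1 + v))
√(-16380 + N(-141)) + k = √(-16380 + 1/((-141)*(2 - 141))) + 15364 = √(-16380 - 1/141/(-139)) + 15364 = √(-16380 - 1/141*(-1/139)) + 15364 = √(-16380 + 1/19599) + 15364 = √(-321031619/19599) + 15364 = I*√6291898700781/19599 + 15364 = 15364 + I*√6291898700781/19599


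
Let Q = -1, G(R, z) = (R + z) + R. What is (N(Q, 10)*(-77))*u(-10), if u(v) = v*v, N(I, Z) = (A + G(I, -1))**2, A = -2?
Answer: -192500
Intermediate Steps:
G(R, z) = z + 2*R
N(I, Z) = (-3 + 2*I)**2 (N(I, Z) = (-2 + (-1 + 2*I))**2 = (-3 + 2*I)**2)
u(v) = v**2
(N(Q, 10)*(-77))*u(-10) = ((-3 + 2*(-1))**2*(-77))*(-10)**2 = ((-3 - 2)**2*(-77))*100 = ((-5)**2*(-77))*100 = (25*(-77))*100 = -1925*100 = -192500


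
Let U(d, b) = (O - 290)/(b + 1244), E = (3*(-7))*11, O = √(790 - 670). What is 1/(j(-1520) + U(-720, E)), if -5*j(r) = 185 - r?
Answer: -116739133/39841464203 - 2026*√30/119524392609 ≈ -0.0029302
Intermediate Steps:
O = 2*√30 (O = √120 = 2*√30 ≈ 10.954)
j(r) = -37 + r/5 (j(r) = -(185 - r)/5 = -37 + r/5)
E = -231 (E = -21*11 = -231)
U(d, b) = (-290 + 2*√30)/(1244 + b) (U(d, b) = (2*√30 - 290)/(b + 1244) = (-290 + 2*√30)/(1244 + b))
1/(j(-1520) + U(-720, E)) = 1/((-37 + (⅕)*(-1520)) + 2*(-145 + √30)/(1244 - 231)) = 1/((-37 - 304) + 2*(-145 + √30)/1013) = 1/(-341 + 2*(1/1013)*(-145 + √30)) = 1/(-341 + (-290/1013 + 2*√30/1013)) = 1/(-345723/1013 + 2*√30/1013)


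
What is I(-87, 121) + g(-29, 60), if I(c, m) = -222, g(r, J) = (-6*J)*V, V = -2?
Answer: 498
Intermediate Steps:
g(r, J) = 12*J (g(r, J) = -6*J*(-2) = 12*J)
I(-87, 121) + g(-29, 60) = -222 + 12*60 = -222 + 720 = 498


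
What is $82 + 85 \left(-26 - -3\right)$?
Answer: $-1873$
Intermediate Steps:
$82 + 85 \left(-26 - -3\right) = 82 + 85 \left(-26 + 3\right) = 82 + 85 \left(-23\right) = 82 - 1955 = -1873$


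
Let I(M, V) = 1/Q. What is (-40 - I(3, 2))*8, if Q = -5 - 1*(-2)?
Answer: -952/3 ≈ -317.33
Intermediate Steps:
Q = -3 (Q = -5 + 2 = -3)
I(M, V) = -⅓ (I(M, V) = 1/(-3) = -⅓)
(-40 - I(3, 2))*8 = (-40 - 1*(-⅓))*8 = (-40 + ⅓)*8 = -119/3*8 = -952/3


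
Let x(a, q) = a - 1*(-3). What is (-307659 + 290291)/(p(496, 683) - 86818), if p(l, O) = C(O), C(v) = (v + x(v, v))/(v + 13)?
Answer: 12088128/60423959 ≈ 0.20006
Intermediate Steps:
x(a, q) = 3 + a (x(a, q) = a + 3 = 3 + a)
C(v) = (3 + 2*v)/(13 + v) (C(v) = (v + (3 + v))/(v + 13) = (3 + 2*v)/(13 + v))
p(l, O) = (3 + 2*O)/(13 + O)
(-307659 + 290291)/(p(496, 683) - 86818) = (-307659 + 290291)/((3 + 2*683)/(13 + 683) - 86818) = -17368/((3 + 1366)/696 - 86818) = -17368/((1/696)*1369 - 86818) = -17368/(1369/696 - 86818) = -17368/(-60423959/696) = -17368*(-696/60423959) = 12088128/60423959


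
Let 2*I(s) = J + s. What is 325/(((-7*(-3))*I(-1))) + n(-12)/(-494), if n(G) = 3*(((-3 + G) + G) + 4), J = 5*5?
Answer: 88969/62244 ≈ 1.4294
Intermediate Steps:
J = 25
I(s) = 25/2 + s/2 (I(s) = (25 + s)/2 = 25/2 + s/2)
n(G) = 3 + 6*G (n(G) = 3*((-3 + 2*G) + 4) = 3*(1 + 2*G) = 3 + 6*G)
325/(((-7*(-3))*I(-1))) + n(-12)/(-494) = 325/(((-7*(-3))*(25/2 + (½)*(-1)))) + (3 + 6*(-12))/(-494) = 325/((21*(25/2 - ½))) + (3 - 72)*(-1/494) = 325/((21*12)) - 69*(-1/494) = 325/252 + 69/494 = 88969/62244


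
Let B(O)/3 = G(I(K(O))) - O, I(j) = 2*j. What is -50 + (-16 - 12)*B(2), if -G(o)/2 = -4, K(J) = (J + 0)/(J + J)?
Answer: -554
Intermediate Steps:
K(J) = ½ (K(J) = J/((2*J)) = J*(1/(2*J)) = ½)
G(o) = 8 (G(o) = -2*(-4) = 8)
B(O) = 24 - 3*O (B(O) = 3*(8 - O) = 24 - 3*O)
-50 + (-16 - 12)*B(2) = -50 + (-16 - 12)*(24 - 3*2) = -50 - 28*(24 - 6) = -50 - 28*18 = -50 - 504 = -554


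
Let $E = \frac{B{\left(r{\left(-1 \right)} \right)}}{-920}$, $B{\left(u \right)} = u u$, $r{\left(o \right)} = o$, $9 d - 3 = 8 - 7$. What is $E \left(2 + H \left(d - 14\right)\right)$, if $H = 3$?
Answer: $\frac{29}{690} \approx 0.042029$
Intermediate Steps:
$d = \frac{4}{9}$ ($d = \frac{1}{3} + \frac{8 - 7}{9} = \frac{1}{3} + \frac{1}{9} \cdot 1 = \frac{1}{3} + \frac{1}{9} = \frac{4}{9} \approx 0.44444$)
$B{\left(u \right)} = u^{2}$
$E = - \frac{1}{920}$ ($E = \frac{\left(-1\right)^{2}}{-920} = 1 \left(- \frac{1}{920}\right) = - \frac{1}{920} \approx -0.001087$)
$E \left(2 + H \left(d - 14\right)\right) = - \frac{2 + 3 \left(\frac{4}{9} - 14\right)}{920} = - \frac{2 + 3 \left(- \frac{122}{9}\right)}{920} = - \frac{2 - \frac{122}{3}}{920} = \left(- \frac{1}{920}\right) \left(- \frac{116}{3}\right) = \frac{29}{690}$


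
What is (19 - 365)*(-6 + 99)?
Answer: -32178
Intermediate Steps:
(19 - 365)*(-6 + 99) = -346*93 = -32178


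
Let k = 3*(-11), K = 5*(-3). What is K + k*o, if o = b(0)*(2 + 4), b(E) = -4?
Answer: 777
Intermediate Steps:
K = -15
k = -33
o = -24 (o = -4*(2 + 4) = -4*6 = -24)
K + k*o = -15 - 33*(-24) = -15 + 792 = 777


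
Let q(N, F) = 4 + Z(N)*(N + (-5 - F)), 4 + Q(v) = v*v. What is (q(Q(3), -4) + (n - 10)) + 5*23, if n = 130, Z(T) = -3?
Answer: 227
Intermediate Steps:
Q(v) = -4 + v² (Q(v) = -4 + v*v = -4 + v²)
q(N, F) = 19 - 3*N + 3*F (q(N, F) = 4 - 3*(N + (-5 - F)) = 4 - 3*(-5 + N - F) = 4 + (15 - 3*N + 3*F) = 19 - 3*N + 3*F)
(q(Q(3), -4) + (n - 10)) + 5*23 = ((19 - 3*(-4 + 3²) + 3*(-4)) + (130 - 10)) + 5*23 = ((19 - 3*(-4 + 9) - 12) + 120) + 115 = ((19 - 3*5 - 12) + 120) + 115 = ((19 - 15 - 12) + 120) + 115 = (-8 + 120) + 115 = 112 + 115 = 227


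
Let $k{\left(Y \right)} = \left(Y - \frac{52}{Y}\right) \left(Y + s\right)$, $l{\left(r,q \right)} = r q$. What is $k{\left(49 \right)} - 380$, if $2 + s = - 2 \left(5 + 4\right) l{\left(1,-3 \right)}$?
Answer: $\frac{218629}{49} \approx 4461.8$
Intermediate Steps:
$l{\left(r,q \right)} = q r$
$s = 52$ ($s = -2 + - 2 \left(5 + 4\right) \left(\left(-3\right) 1\right) = -2 + \left(-2\right) 9 \left(-3\right) = -2 - -54 = -2 + 54 = 52$)
$k{\left(Y \right)} = \left(52 + Y\right) \left(Y - \frac{52}{Y}\right)$ ($k{\left(Y \right)} = \left(Y - \frac{52}{Y}\right) \left(Y + 52\right) = \left(Y - \frac{52}{Y}\right) \left(52 + Y\right) = \left(52 + Y\right) \left(Y - \frac{52}{Y}\right)$)
$k{\left(49 \right)} - 380 = \left(-52 + 49^{2} - \frac{2704}{49} + 52 \cdot 49\right) - 380 = \left(-52 + 2401 - \frac{2704}{49} + 2548\right) - 380 = \frac{237249}{49} - 380 = \frac{218629}{49}$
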